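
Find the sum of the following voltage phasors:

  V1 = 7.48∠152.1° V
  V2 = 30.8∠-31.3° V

Step 1 — Convert each phasor to rectangular form:
  V1 = 7.48·(cos(152.1°) + j·sin(152.1°)) = -6.611 + j3.5 V
  V2 = 30.8·(cos(-31.3°) + j·sin(-31.3°)) = 26.32 - j16 V
Step 2 — Sum components: V_total = 19.71 - j12.5 V.
Step 3 — Convert to polar: |V_total| = 23.34 V, ∠V_total = -32.4°.

V_total = 23.34∠-32.4° V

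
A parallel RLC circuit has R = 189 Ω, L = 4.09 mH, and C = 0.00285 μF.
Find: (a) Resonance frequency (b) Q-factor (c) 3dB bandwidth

Step 1 — Resonance: ω₀ = 1/√(LC) = 1/√(0.00409·2.85e-09) = 2.929e+05 rad/s.
Step 2 — f₀ = ω₀/(2π) = 4.662e+04 Hz.
Step 3 — Parallel Q: Q = R/(ω₀L) = 189/(2.929e+05·0.00409) = 0.1578.
Step 4 — Bandwidth: Δω = ω₀/Q = 1.856e+06 rad/s; BW = Δω/(2π) = 2.955e+05 Hz.

(a) f₀ = 4.662e+04 Hz  (b) Q = 0.1578  (c) BW = 2.955e+05 Hz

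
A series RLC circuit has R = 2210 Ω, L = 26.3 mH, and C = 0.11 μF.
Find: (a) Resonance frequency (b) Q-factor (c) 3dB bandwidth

Step 1 — Resonance condition Im(Z)=0 gives ω₀ = 1/√(LC).
Step 2 — ω₀ = 1/√(0.0263·1.1e-07) = 1.859e+04 rad/s.
Step 3 — f₀ = ω₀/(2π) = 2959 Hz.
Step 4 — Series Q: Q = ω₀L/R = 1.859e+04·0.0263/2210 = 0.2213.
Step 5 — 3dB bandwidth: Δω = ω₀/Q = 8.403e+04 rad/s; BW = Δω/(2π) = 1.337e+04 Hz.

(a) f₀ = 2959 Hz  (b) Q = 0.2213  (c) BW = 1.337e+04 Hz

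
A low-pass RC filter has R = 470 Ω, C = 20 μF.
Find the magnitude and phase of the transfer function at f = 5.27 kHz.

Step 1 — Angular frequency: ω = 2π·5270 = 3.311e+04 rad/s.
Step 2 — Transfer function: H(jω) = 1/(1 + jωRC).
Step 3 — Denominator: 1 + jωRC = 1 + j·3.311e+04·470·2e-05 = 1 + j311.3.
Step 4 — H = 1.032e-05 - j0.003213.
Step 5 — Magnitude: |H| = 0.003213 (-49.9 dB); phase: φ = -89.8°.

|H| = 0.003213 (-49.9 dB), φ = -89.8°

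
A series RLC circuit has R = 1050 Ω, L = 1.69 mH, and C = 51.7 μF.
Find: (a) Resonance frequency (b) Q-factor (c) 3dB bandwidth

Step 1 — Resonance: ω₀ = 1/√(LC) = 1/√(0.00169·5.17e-05) = 3383 rad/s.
Step 2 — f₀ = ω₀/(2π) = 538.4 Hz.
Step 3 — Series Q: Q = ω₀L/R = 3383·0.00169/1050 = 0.005445.
Step 4 — Bandwidth: Δω = ω₀/Q = 6.213e+05 rad/s; BW = Δω/(2π) = 9.888e+04 Hz.

(a) f₀ = 538.4 Hz  (b) Q = 0.005445  (c) BW = 9.888e+04 Hz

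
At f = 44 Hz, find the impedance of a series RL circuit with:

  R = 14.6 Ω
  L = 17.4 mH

Step 1 — Angular frequency: ω = 2π·f = 2π·44 = 276.5 rad/s.
Step 2 — Component impedances:
  R: Z = R = 14.6 Ω
  L: Z = jωL = j·276.5·0.0174 = 0 + j4.81 Ω
Step 3 — Series combination: Z_total = R + L = 14.6 + j4.81 Ω = 15.37∠18.2° Ω.

Z = 14.6 + j4.81 Ω = 15.37∠18.2° Ω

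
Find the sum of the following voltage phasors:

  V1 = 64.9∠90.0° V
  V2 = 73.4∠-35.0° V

Step 1 — Convert each phasor to rectangular form:
  V1 = 64.9·(cos(90.0°) + j·sin(90.0°)) = 0 + j64.9 V
  V2 = 73.4·(cos(-35.0°) + j·sin(-35.0°)) = 60.13 - j42.1 V
Step 2 — Sum components: V_total = 60.13 + j22.8 V.
Step 3 — Convert to polar: |V_total| = 64.3 V, ∠V_total = 20.8°.

V_total = 64.3∠20.8° V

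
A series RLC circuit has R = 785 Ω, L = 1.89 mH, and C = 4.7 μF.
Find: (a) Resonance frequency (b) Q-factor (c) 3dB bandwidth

Step 1 — Resonance: ω₀ = 1/√(LC) = 1/√(0.00189·4.7e-06) = 1.061e+04 rad/s.
Step 2 — f₀ = ω₀/(2π) = 1689 Hz.
Step 3 — Series Q: Q = ω₀L/R = 1.061e+04·0.00189/785 = 0.02555.
Step 4 — Bandwidth: Δω = ω₀/Q = 4.153e+05 rad/s; BW = Δω/(2π) = 6.61e+04 Hz.

(a) f₀ = 1689 Hz  (b) Q = 0.02555  (c) BW = 6.61e+04 Hz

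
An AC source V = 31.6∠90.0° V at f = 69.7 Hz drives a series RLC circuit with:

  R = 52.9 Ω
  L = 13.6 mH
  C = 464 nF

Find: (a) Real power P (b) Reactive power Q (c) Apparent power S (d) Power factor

Step 1 — Angular frequency: ω = 2π·f = 2π·69.7 = 437.9 rad/s.
Step 2 — Component impedances:
  R: Z = R = 52.9 Ω
  L: Z = jωL = j·437.9·0.0136 = 0 + j5.956 Ω
  C: Z = 1/(jωC) = -j/(ω·C) = 0 - j4921 Ω
Step 3 — Series combination: Z_total = R + L + C = 52.9 - j4915 Ω = 4916∠-89.4° Ω.
Step 4 — Source phasor: V = 31.6∠90.0° V = 0 + j31.6 V.
Step 5 — Current: I = V / Z = -0.006428 + j6.918e-05 A = 0.006429∠179.4° A.
Step 6 — Complex power: S = V·I* = 0.002186 - j0.2031 VA.
Step 7 — Real power: P = Re(S) = 0.002186 W.
Step 8 — Reactive power: Q = Im(S) = -0.2031 VAR.
Step 9 — Apparent power: |S| = 0.2031 VA.
Step 10 — Power factor: PF = P/|S| = 0.01076 (leading).

(a) P = 0.002186 W  (b) Q = -0.2031 VAR  (c) S = 0.2031 VA  (d) PF = 0.01076 (leading)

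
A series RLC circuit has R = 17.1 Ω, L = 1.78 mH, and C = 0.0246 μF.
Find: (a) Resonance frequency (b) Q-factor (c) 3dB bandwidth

Step 1 — Resonance: ω₀ = 1/√(LC) = 1/√(0.00178·2.46e-08) = 1.511e+05 rad/s.
Step 2 — f₀ = ω₀/(2π) = 2.405e+04 Hz.
Step 3 — Series Q: Q = ω₀L/R = 1.511e+05·0.00178/17.1 = 15.73.
Step 4 — Bandwidth: Δω = ω₀/Q = 9607 rad/s; BW = Δω/(2π) = 1529 Hz.

(a) f₀ = 2.405e+04 Hz  (b) Q = 15.73  (c) BW = 1529 Hz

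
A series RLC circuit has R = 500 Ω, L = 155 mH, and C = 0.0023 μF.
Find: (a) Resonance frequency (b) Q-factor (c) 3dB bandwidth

Step 1 — Resonance: ω₀ = 1/√(LC) = 1/√(0.155·2.3e-09) = 5.296e+04 rad/s.
Step 2 — f₀ = ω₀/(2π) = 8429 Hz.
Step 3 — Series Q: Q = ω₀L/R = 5.296e+04·0.155/500 = 16.42.
Step 4 — Bandwidth: Δω = ω₀/Q = 3226 rad/s; BW = Δω/(2π) = 513.4 Hz.

(a) f₀ = 8429 Hz  (b) Q = 16.42  (c) BW = 513.4 Hz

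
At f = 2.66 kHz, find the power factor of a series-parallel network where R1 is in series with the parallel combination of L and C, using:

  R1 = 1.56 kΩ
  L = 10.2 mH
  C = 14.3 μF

Step 1 — Angular frequency: ω = 2π·f = 2π·2660 = 1.671e+04 rad/s.
Step 2 — Component impedances:
  R1: Z = R = 1560 Ω
  L: Z = jωL = j·1.671e+04·0.0102 = 0 + j170.5 Ω
  C: Z = 1/(jωC) = -j/(ω·C) = 0 - j4.184 Ω
Step 3 — Parallel branch: L || C = 1/(1/L + 1/C) = 0 - j4.289 Ω.
Step 4 — Series with R1: Z_total = R1 + (L || C) = 1560 - j4.289 Ω = 1560∠-0.2° Ω.
Step 5 — Power factor: PF = cos(φ) = Re(Z)/|Z| = 1560/1560 = 1.
Step 6 — Type: Im(Z) = -4.289 ⇒ leading (phase φ = -0.2°).

PF = 1 (leading, φ = -0.2°)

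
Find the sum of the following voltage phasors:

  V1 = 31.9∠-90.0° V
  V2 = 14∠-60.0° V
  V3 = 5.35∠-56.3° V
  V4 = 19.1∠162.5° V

Step 1 — Convert each phasor to rectangular form:
  V1 = 31.9·(cos(-90.0°) + j·sin(-90.0°)) = 0 - j31.9 V
  V2 = 14·(cos(-60.0°) + j·sin(-60.0°)) = 7 - j12.12 V
  V3 = 5.35·(cos(-56.3°) + j·sin(-56.3°)) = 2.968 - j4.451 V
  V4 = 19.1·(cos(162.5°) + j·sin(162.5°)) = -18.22 + j5.743 V
Step 2 — Sum components: V_total = -8.248 - j42.73 V.
Step 3 — Convert to polar: |V_total| = 43.52 V, ∠V_total = -100.9°.

V_total = 43.52∠-100.9° V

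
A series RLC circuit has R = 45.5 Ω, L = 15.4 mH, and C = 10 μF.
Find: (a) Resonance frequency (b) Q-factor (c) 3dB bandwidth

Step 1 — Resonance condition Im(Z)=0 gives ω₀ = 1/√(LC).
Step 2 — ω₀ = 1/√(0.0154·1e-05) = 2548 rad/s.
Step 3 — f₀ = ω₀/(2π) = 405.6 Hz.
Step 4 — Series Q: Q = ω₀L/R = 2548·0.0154/45.5 = 0.8625.
Step 5 — 3dB bandwidth: Δω = ω₀/Q = 2955 rad/s; BW = Δω/(2π) = 470.2 Hz.

(a) f₀ = 405.6 Hz  (b) Q = 0.8625  (c) BW = 470.2 Hz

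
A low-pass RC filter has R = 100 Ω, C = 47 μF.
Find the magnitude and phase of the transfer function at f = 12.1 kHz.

Step 1 — Angular frequency: ω = 2π·1.21e+04 = 7.603e+04 rad/s.
Step 2 — Transfer function: H(jω) = 1/(1 + jωRC).
Step 3 — Denominator: 1 + jωRC = 1 + j·7.603e+04·100·4.7e-05 = 1 + j357.3.
Step 4 — H = 7.832e-06 - j0.002799.
Step 5 — Magnitude: |H| = 0.002799 (-51.1 dB); phase: φ = -89.8°.

|H| = 0.002799 (-51.1 dB), φ = -89.8°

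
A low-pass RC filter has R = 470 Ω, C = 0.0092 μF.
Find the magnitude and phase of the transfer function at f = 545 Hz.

Step 1 — Angular frequency: ω = 2π·545 = 3424 rad/s.
Step 2 — Transfer function: H(jω) = 1/(1 + jωRC).
Step 3 — Denominator: 1 + jωRC = 1 + j·3424·470·9.2e-09 = 1 + j0.01481.
Step 4 — H = 0.9998 - j0.0148.
Step 5 — Magnitude: |H| = 0.9999 (-0.0 dB); phase: φ = -0.8°.

|H| = 0.9999 (-0.0 dB), φ = -0.8°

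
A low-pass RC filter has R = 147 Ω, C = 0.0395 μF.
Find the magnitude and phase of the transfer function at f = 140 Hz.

Step 1 — Angular frequency: ω = 2π·140 = 879.6 rad/s.
Step 2 — Transfer function: H(jω) = 1/(1 + jωRC).
Step 3 — Denominator: 1 + jωRC = 1 + j·879.6·147·3.95e-08 = 1 + j0.005108.
Step 4 — H = 1 - j0.005108.
Step 5 — Magnitude: |H| = 1 (-0.0 dB); phase: φ = -0.3°.

|H| = 1 (-0.0 dB), φ = -0.3°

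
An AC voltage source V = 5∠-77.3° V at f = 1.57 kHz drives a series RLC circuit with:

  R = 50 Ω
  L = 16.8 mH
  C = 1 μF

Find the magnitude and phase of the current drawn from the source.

Step 1 — Angular frequency: ω = 2π·f = 2π·1570 = 9865 rad/s.
Step 2 — Component impedances:
  R: Z = R = 50 Ω
  L: Z = jωL = j·9865·0.0168 = 0 + j165.7 Ω
  C: Z = 1/(jωC) = -j/(ω·C) = 0 - j101.4 Ω
Step 3 — Series combination: Z_total = R + L + C = 50 + j64.35 Ω = 81.49∠52.2° Ω.
Step 4 — Source phasor: V = 5∠-77.3° V = 1.099 - j4.878 V.
Step 5 — Ohm's law: I = V / Z_total = (1.099 - j4.878) / (50 + j64.35) = -0.03899 - j0.04737 A.
Step 6 — Convert to polar: |I| = 0.06135 A, ∠I = -129.5°.

I = 0.06135∠-129.5° A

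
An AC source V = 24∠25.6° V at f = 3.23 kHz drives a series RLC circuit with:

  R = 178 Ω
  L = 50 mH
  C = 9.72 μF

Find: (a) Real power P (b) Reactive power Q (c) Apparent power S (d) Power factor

Step 1 — Angular frequency: ω = 2π·f = 2π·3230 = 2.029e+04 rad/s.
Step 2 — Component impedances:
  R: Z = R = 178 Ω
  L: Z = jωL = j·2.029e+04·0.05 = 0 + j1015 Ω
  C: Z = 1/(jωC) = -j/(ω·C) = 0 - j5.069 Ω
Step 3 — Series combination: Z_total = R + L + C = 178 + j1010 Ω = 1025∠80.0° Ω.
Step 4 — Source phasor: V = 24∠25.6° V = 21.64 + j10.37 V.
Step 5 — Current: I = V / Z = 0.01363 - j0.01903 A = 0.02341∠-54.4° A.
Step 6 — Complex power: S = V·I* = 0.09754 + j0.5533 VA.
Step 7 — Real power: P = Re(S) = 0.09754 W.
Step 8 — Reactive power: Q = Im(S) = 0.5533 VAR.
Step 9 — Apparent power: |S| = 0.5618 VA.
Step 10 — Power factor: PF = P/|S| = 0.1736 (lagging).

(a) P = 0.09754 W  (b) Q = 0.5533 VAR  (c) S = 0.5618 VA  (d) PF = 0.1736 (lagging)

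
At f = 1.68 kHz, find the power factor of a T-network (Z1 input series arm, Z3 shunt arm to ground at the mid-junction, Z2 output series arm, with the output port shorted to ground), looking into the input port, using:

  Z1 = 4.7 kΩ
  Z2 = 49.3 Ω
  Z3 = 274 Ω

Step 1 — Angular frequency: ω = 2π·f = 2π·1680 = 1.056e+04 rad/s.
Step 2 — Component impedances:
  Z1: Z = R = 4700 Ω
  Z2: Z = R = 49.3 Ω
  Z3: Z = R = 274 Ω
Step 3 — With the output port shorted to ground, the output series arm Z2 runs from the junction to ground; the shunt arm Z3 also runs from the junction to ground. They appear in parallel: Z3 || Z2 = 41.78 Ω.
Step 4 — Series with input arm Z1: Z_in = Z1 + (Z3 || Z2) = 4742 Ω = 4742∠0.0° Ω.
Step 5 — Power factor: PF = cos(φ) = Re(Z)/|Z| = 4742/4742 = 1.
Step 6 — Type: Im(Z) = 0 ⇒ unity (phase φ = 0.0°).

PF = 1 (unity, φ = 0.0°)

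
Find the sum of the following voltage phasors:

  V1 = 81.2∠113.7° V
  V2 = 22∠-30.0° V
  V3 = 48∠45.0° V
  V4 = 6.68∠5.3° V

Step 1 — Convert each phasor to rectangular form:
  V1 = 81.2·(cos(113.7°) + j·sin(113.7°)) = -32.64 + j74.35 V
  V2 = 22·(cos(-30.0°) + j·sin(-30.0°)) = 19.05 - j11 V
  V3 = 48·(cos(45.0°) + j·sin(45.0°)) = 33.94 + j33.94 V
  V4 = 6.68·(cos(5.3°) + j·sin(5.3°)) = 6.651 + j0.617 V
Step 2 — Sum components: V_total = 27.01 + j97.91 V.
Step 3 — Convert to polar: |V_total| = 101.6 V, ∠V_total = 74.6°.

V_total = 101.6∠74.6° V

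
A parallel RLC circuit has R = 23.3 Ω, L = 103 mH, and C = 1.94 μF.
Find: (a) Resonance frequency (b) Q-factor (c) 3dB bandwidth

Step 1 — Resonance: ω₀ = 1/√(LC) = 1/√(0.103·1.94e-06) = 2237 rad/s.
Step 2 — f₀ = ω₀/(2π) = 356 Hz.
Step 3 — Parallel Q: Q = R/(ω₀L) = 23.3/(2237·0.103) = 0.1011.
Step 4 — Bandwidth: Δω = ω₀/Q = 2.212e+04 rad/s; BW = Δω/(2π) = 3521 Hz.

(a) f₀ = 356 Hz  (b) Q = 0.1011  (c) BW = 3521 Hz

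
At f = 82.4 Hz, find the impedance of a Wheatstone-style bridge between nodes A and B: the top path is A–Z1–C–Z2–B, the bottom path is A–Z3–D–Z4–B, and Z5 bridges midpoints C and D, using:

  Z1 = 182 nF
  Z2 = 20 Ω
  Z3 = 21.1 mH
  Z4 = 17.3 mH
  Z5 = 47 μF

Step 1 — Angular frequency: ω = 2π·f = 2π·82.4 = 517.7 rad/s.
Step 2 — Component impedances:
  Z1: Z = 1/(jωC) = -j/(ω·C) = 0 - j1.061e+04 Ω
  Z2: Z = R = 20 Ω
  Z3: Z = jωL = j·517.7·0.0211 = 0 + j10.92 Ω
  Z4: Z = jωL = j·517.7·0.0173 = 0 + j8.957 Ω
  Z5: Z = 1/(jωC) = -j/(ω·C) = 0 - j41.1 Ω
Step 3 — Bridge requires nodal analysis (the Z5 bridge couples midpoints C and D, so the two paths cannot be reduced to a simple series/parallel combination). Setting node B to ground and injecting 1 A at node A, the 3-node admittance system at A, C, D solves to V_A = Z_AB = 1.138 + j21.71 Ω = 21.74∠87.0° Ω.

Z = 1.138 + j21.71 Ω = 21.74∠87.0° Ω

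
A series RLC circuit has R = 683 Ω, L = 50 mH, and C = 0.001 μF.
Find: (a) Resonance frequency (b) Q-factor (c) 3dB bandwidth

Step 1 — Resonance: ω₀ = 1/√(LC) = 1/√(0.05·1e-09) = 1.414e+05 rad/s.
Step 2 — f₀ = ω₀/(2π) = 2.251e+04 Hz.
Step 3 — Series Q: Q = ω₀L/R = 1.414e+05·0.05/683 = 10.35.
Step 4 — Bandwidth: Δω = ω₀/Q = 1.366e+04 rad/s; BW = Δω/(2π) = 2174 Hz.

(a) f₀ = 2.251e+04 Hz  (b) Q = 10.35  (c) BW = 2174 Hz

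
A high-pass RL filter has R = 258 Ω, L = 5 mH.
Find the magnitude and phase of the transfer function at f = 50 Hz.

Step 1 — Angular frequency: ω = 2π·50 = 314.2 rad/s.
Step 2 — Transfer function: H(jω) = jωL/(R + jωL).
Step 3 — Numerator jωL = j·1.571; denominator R + jωL = 258 + j1.571.
Step 4 — H = 3.707e-05 + j0.006088.
Step 5 — Magnitude: |H| = 0.006088 (-44.3 dB); phase: φ = 89.7°.

|H| = 0.006088 (-44.3 dB), φ = 89.7°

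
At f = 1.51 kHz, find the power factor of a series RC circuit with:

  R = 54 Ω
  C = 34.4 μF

Step 1 — Angular frequency: ω = 2π·f = 2π·1510 = 9488 rad/s.
Step 2 — Component impedances:
  R: Z = R = 54 Ω
  C: Z = 1/(jωC) = -j/(ω·C) = 0 - j3.064 Ω
Step 3 — Series combination: Z_total = R + C = 54 - j3.064 Ω = 54.09∠-3.2° Ω.
Step 4 — Power factor: PF = cos(φ) = Re(Z)/|Z| = 54/54.087 = 0.9984.
Step 5 — Type: Im(Z) = -3.064 ⇒ leading (phase φ = -3.2°).

PF = 0.9984 (leading, φ = -3.2°)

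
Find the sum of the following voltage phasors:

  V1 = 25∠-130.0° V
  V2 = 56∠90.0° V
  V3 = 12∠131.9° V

Step 1 — Convert each phasor to rectangular form:
  V1 = 25·(cos(-130.0°) + j·sin(-130.0°)) = -16.07 - j19.15 V
  V2 = 56·(cos(90.0°) + j·sin(90.0°)) = 0 + j56 V
  V3 = 12·(cos(131.9°) + j·sin(131.9°)) = -8.014 + j8.932 V
Step 2 — Sum components: V_total = -24.08 + j45.78 V.
Step 3 — Convert to polar: |V_total| = 51.73 V, ∠V_total = 117.7°.

V_total = 51.73∠117.7° V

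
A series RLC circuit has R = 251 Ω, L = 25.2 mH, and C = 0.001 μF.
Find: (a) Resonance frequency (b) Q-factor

Step 1 — Resonance condition Im(Z)=0 gives ω₀ = 1/√(LC).
Step 2 — ω₀ = 1/√(0.0252·1e-09) = 1.992e+05 rad/s.
Step 3 — f₀ = ω₀/(2π) = 3.17e+04 Hz.
Step 4 — Series Q: Q = ω₀L/R = 1.992e+05·0.0252/251 = 20.

(a) f₀ = 3.17e+04 Hz  (b) Q = 20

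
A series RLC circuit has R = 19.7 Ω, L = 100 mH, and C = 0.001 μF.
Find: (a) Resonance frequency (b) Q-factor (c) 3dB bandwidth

Step 1 — Resonance condition Im(Z)=0 gives ω₀ = 1/√(LC).
Step 2 — ω₀ = 1/√(0.1·1e-09) = 1e+05 rad/s.
Step 3 — f₀ = ω₀/(2π) = 1.592e+04 Hz.
Step 4 — Series Q: Q = ω₀L/R = 1e+05·0.1/19.7 = 507.6.
Step 5 — 3dB bandwidth: Δω = ω₀/Q = 197 rad/s; BW = Δω/(2π) = 31.35 Hz.

(a) f₀ = 1.592e+04 Hz  (b) Q = 507.6  (c) BW = 31.35 Hz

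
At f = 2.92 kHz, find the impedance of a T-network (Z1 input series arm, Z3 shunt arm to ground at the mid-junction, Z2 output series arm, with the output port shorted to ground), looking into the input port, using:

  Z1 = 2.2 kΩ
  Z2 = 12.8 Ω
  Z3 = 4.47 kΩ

Step 1 — Angular frequency: ω = 2π·f = 2π·2920 = 1.835e+04 rad/s.
Step 2 — Component impedances:
  Z1: Z = R = 2200 Ω
  Z2: Z = R = 12.8 Ω
  Z3: Z = R = 4470 Ω
Step 3 — With the output port shorted to ground, the output series arm Z2 runs from the junction to ground; the shunt arm Z3 also runs from the junction to ground. They appear in parallel: Z3 || Z2 = 12.76 Ω.
Step 4 — Series with input arm Z1: Z_in = Z1 + (Z3 || Z2) = 2213 Ω = 2213∠0.0° Ω.

Z = 2213 Ω = 2213∠0.0° Ω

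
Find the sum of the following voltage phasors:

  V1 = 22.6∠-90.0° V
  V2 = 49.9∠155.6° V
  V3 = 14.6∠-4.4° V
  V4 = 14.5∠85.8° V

Step 1 — Convert each phasor to rectangular form:
  V1 = 22.6·(cos(-90.0°) + j·sin(-90.0°)) = 0 - j22.6 V
  V2 = 49.9·(cos(155.6°) + j·sin(155.6°)) = -45.44 + j20.61 V
  V3 = 14.6·(cos(-4.4°) + j·sin(-4.4°)) = 14.56 - j1.12 V
  V4 = 14.5·(cos(85.8°) + j·sin(85.8°)) = 1.062 + j14.46 V
Step 2 — Sum components: V_total = -29.82 + j11.35 V.
Step 3 — Convert to polar: |V_total| = 31.91 V, ∠V_total = 159.2°.

V_total = 31.91∠159.2° V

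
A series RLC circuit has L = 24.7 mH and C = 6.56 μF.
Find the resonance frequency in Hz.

Step 1 — Resonance condition Im(Z)=0 gives ω₀ = 1/√(LC).
Step 2 — ω₀ = 1/√(0.0247·6.56e-06) = 2484 rad/s.
Step 3 — f₀ = ω₀/(2π) = 395.4 Hz.

f₀ = 395.4 Hz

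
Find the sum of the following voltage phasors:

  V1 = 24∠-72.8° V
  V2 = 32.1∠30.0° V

Step 1 — Convert each phasor to rectangular form:
  V1 = 24·(cos(-72.8°) + j·sin(-72.8°)) = 7.097 - j22.93 V
  V2 = 32.1·(cos(30.0°) + j·sin(30.0°)) = 27.8 + j16.05 V
Step 2 — Sum components: V_total = 34.9 - j6.877 V.
Step 3 — Convert to polar: |V_total| = 35.57 V, ∠V_total = -11.1°.

V_total = 35.57∠-11.1° V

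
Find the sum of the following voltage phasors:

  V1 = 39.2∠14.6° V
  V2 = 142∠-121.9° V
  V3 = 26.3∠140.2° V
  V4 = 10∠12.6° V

Step 1 — Convert each phasor to rectangular form:
  V1 = 39.2·(cos(14.6°) + j·sin(14.6°)) = 37.93 + j9.881 V
  V2 = 142·(cos(-121.9°) + j·sin(-121.9°)) = -75.04 - j120.6 V
  V3 = 26.3·(cos(140.2°) + j·sin(140.2°)) = -20.21 + j16.83 V
  V4 = 10·(cos(12.6°) + j·sin(12.6°)) = 9.759 + j2.181 V
Step 2 — Sum components: V_total = -47.55 - j91.66 V.
Step 3 — Convert to polar: |V_total| = 103.3 V, ∠V_total = -117.4°.

V_total = 103.3∠-117.4° V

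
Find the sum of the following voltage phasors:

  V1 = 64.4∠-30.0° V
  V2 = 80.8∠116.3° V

Step 1 — Convert each phasor to rectangular form:
  V1 = 64.4·(cos(-30.0°) + j·sin(-30.0°)) = 55.77 - j32.2 V
  V2 = 80.8·(cos(116.3°) + j·sin(116.3°)) = -35.8 + j72.44 V
Step 2 — Sum components: V_total = 19.97 + j40.24 V.
Step 3 — Convert to polar: |V_total| = 44.92 V, ∠V_total = 63.6°.

V_total = 44.92∠63.6° V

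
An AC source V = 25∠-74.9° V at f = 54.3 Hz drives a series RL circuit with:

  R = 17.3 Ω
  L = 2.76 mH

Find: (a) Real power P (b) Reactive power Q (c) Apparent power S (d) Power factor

Step 1 — Angular frequency: ω = 2π·f = 2π·54.3 = 341.2 rad/s.
Step 2 — Component impedances:
  R: Z = R = 17.3 Ω
  L: Z = jωL = j·341.2·0.00276 = 0 + j0.9416 Ω
Step 3 — Series combination: Z_total = R + L = 17.3 + j0.9416 Ω = 17.33∠3.1° Ω.
Step 4 — Source phasor: V = 25∠-74.9° V = 6.513 - j24.14 V.
Step 5 — Current: I = V / Z = 0.2996 - j1.412 A = 1.443∠-78.0° A.
Step 6 — Complex power: S = V·I* = 36.02 + j1.961 VA.
Step 7 — Real power: P = Re(S) = 36.02 W.
Step 8 — Reactive power: Q = Im(S) = 1.961 VAR.
Step 9 — Apparent power: |S| = 36.07 VA.
Step 10 — Power factor: PF = P/|S| = 0.9985 (lagging).

(a) P = 36.02 W  (b) Q = 1.961 VAR  (c) S = 36.07 VA  (d) PF = 0.9985 (lagging)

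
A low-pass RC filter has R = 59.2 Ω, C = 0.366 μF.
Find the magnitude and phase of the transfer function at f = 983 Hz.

Step 1 — Angular frequency: ω = 2π·983 = 6176 rad/s.
Step 2 — Transfer function: H(jω) = 1/(1 + jωRC).
Step 3 — Denominator: 1 + jωRC = 1 + j·6176·59.2·3.66e-07 = 1 + j0.1338.
Step 4 — H = 0.9824 - j0.1315.
Step 5 — Magnitude: |H| = 0.9912 (-0.1 dB); phase: φ = -7.6°.

|H| = 0.9912 (-0.1 dB), φ = -7.6°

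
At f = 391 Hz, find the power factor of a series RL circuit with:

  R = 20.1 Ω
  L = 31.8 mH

Step 1 — Angular frequency: ω = 2π·f = 2π·391 = 2457 rad/s.
Step 2 — Component impedances:
  R: Z = R = 20.1 Ω
  L: Z = jωL = j·2457·0.0318 = 0 + j78.12 Ω
Step 3 — Series combination: Z_total = R + L = 20.1 + j78.12 Ω = 80.67∠75.6° Ω.
Step 4 — Power factor: PF = cos(φ) = Re(Z)/|Z| = 20.1/80.67 = 0.2492.
Step 5 — Type: Im(Z) = 78.12 ⇒ lagging (phase φ = 75.6°).

PF = 0.2492 (lagging, φ = 75.6°)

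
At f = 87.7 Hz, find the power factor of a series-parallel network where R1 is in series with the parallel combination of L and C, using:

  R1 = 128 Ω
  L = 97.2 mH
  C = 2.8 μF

Step 1 — Angular frequency: ω = 2π·f = 2π·87.7 = 551 rad/s.
Step 2 — Component impedances:
  R1: Z = R = 128 Ω
  L: Z = jωL = j·551·0.0972 = 0 + j53.56 Ω
  C: Z = 1/(jωC) = -j/(ω·C) = 0 - j648.1 Ω
Step 3 — Parallel branch: L || C = 1/(1/L + 1/C) = 0 + j58.39 Ω.
Step 4 — Series with R1: Z_total = R1 + (L || C) = 128 + j58.39 Ω = 140.7∠24.5° Ω.
Step 5 — Power factor: PF = cos(φ) = Re(Z)/|Z| = 128/140.69 = 0.9098.
Step 6 — Type: Im(Z) = 58.39 ⇒ lagging (phase φ = 24.5°).

PF = 0.9098 (lagging, φ = 24.5°)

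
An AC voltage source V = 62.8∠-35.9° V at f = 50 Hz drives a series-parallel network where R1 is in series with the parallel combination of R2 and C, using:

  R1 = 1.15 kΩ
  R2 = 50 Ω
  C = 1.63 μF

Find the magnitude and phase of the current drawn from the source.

Step 1 — Angular frequency: ω = 2π·f = 2π·50 = 314.2 rad/s.
Step 2 — Component impedances:
  R1: Z = R = 1150 Ω
  R2: Z = R = 50 Ω
  C: Z = 1/(jωC) = -j/(ω·C) = 0 - j1953 Ω
Step 3 — Parallel branch: R2 || C = 1/(1/R2 + 1/C) = 49.97 - j1.279 Ω.
Step 4 — Series with R1: Z_total = R1 + (R2 || C) = 1200 - j1.279 Ω = 1200∠-0.1° Ω.
Step 5 — Source phasor: V = 62.8∠-35.9° V = 50.87 - j36.82 V.
Step 6 — Ohm's law: I = V / Z_total = (50.87 - j36.82) / (1200 - j1.279) = 0.04243 - j0.03064 A.
Step 7 — Convert to polar: |I| = 0.05233 A, ∠I = -35.8°.

I = 0.05233∠-35.8° A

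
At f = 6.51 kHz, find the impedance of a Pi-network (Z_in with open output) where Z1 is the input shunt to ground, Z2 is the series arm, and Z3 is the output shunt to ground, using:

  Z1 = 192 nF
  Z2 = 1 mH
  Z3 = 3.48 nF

Step 1 — Angular frequency: ω = 2π·f = 2π·6510 = 4.09e+04 rad/s.
Step 2 — Component impedances:
  Z1: Z = 1/(jωC) = -j/(ω·C) = 0 - j127.3 Ω
  Z2: Z = jωL = j·4.09e+04·0.001 = 0 + j40.9 Ω
  Z3: Z = 1/(jωC) = -j/(ω·C) = 0 - j7025 Ω
Step 3 — With open output, the series arm Z2 and the output shunt Z3 appear in series to ground: Z2 + Z3 = 0 - j6984 Ω.
Step 4 — Parallel with input shunt Z1: Z_in = Z1 || (Z2 + Z3) = 0 - j125.1 Ω = 125.1∠-90.0° Ω.

Z = 0 - j125.1 Ω = 125.1∠-90.0° Ω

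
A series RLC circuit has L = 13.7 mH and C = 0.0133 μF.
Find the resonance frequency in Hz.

Step 1 — Resonance condition Im(Z)=0 gives ω₀ = 1/√(LC).
Step 2 — ω₀ = 1/√(0.0137·1.33e-08) = 7.408e+04 rad/s.
Step 3 — f₀ = ω₀/(2π) = 1.179e+04 Hz.

f₀ = 1.179e+04 Hz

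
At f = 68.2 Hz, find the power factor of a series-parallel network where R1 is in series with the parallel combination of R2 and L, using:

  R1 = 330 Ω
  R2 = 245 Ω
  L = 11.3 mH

Step 1 — Angular frequency: ω = 2π·f = 2π·68.2 = 428.5 rad/s.
Step 2 — Component impedances:
  R1: Z = R = 330 Ω
  R2: Z = R = 245 Ω
  L: Z = jωL = j·428.5·0.0113 = 0 + j4.842 Ω
Step 3 — Parallel branch: R2 || L = 1/(1/R2 + 1/L) = 0.09566 + j4.84 Ω.
Step 4 — Series with R1: Z_total = R1 + (R2 || L) = 330.1 + j4.84 Ω = 330.1∠0.8° Ω.
Step 5 — Power factor: PF = cos(φ) = Re(Z)/|Z| = 330.1/330.13 = 0.9999.
Step 6 — Type: Im(Z) = 4.84 ⇒ lagging (phase φ = 0.8°).

PF = 0.9999 (lagging, φ = 0.8°)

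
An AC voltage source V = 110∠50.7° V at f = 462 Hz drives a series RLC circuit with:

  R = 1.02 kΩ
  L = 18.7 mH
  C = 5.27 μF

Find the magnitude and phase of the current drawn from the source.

Step 1 — Angular frequency: ω = 2π·f = 2π·462 = 2903 rad/s.
Step 2 — Component impedances:
  R: Z = R = 1020 Ω
  L: Z = jωL = j·2903·0.0187 = 0 + j54.28 Ω
  C: Z = 1/(jωC) = -j/(ω·C) = 0 - j65.37 Ω
Step 3 — Series combination: Z_total = R + L + C = 1020 - j11.09 Ω = 1020∠-0.6° Ω.
Step 4 — Source phasor: V = 110∠50.7° V = 69.67 + j85.12 V.
Step 5 — Ohm's law: I = V / Z_total = (69.67 + j85.12) / (1020 - j11.09) = 0.06739 + j0.08419 A.
Step 6 — Convert to polar: |I| = 0.1078 A, ∠I = 51.3°.

I = 0.1078∠51.3° A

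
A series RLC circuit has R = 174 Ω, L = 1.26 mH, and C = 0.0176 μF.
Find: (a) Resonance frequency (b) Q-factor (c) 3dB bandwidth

Step 1 — Resonance condition Im(Z)=0 gives ω₀ = 1/√(LC).
Step 2 — ω₀ = 1/√(0.00126·1.76e-08) = 2.124e+05 rad/s.
Step 3 — f₀ = ω₀/(2π) = 3.38e+04 Hz.
Step 4 — Series Q: Q = ω₀L/R = 2.124e+05·0.00126/174 = 1.538.
Step 5 — 3dB bandwidth: Δω = ω₀/Q = 1.381e+05 rad/s; BW = Δω/(2π) = 2.198e+04 Hz.

(a) f₀ = 3.38e+04 Hz  (b) Q = 1.538  (c) BW = 2.198e+04 Hz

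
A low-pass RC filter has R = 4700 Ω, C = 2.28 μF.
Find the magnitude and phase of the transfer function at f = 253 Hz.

Step 1 — Angular frequency: ω = 2π·253 = 1590 rad/s.
Step 2 — Transfer function: H(jω) = 1/(1 + jωRC).
Step 3 — Denominator: 1 + jωRC = 1 + j·1590·4700·2.28e-06 = 1 + j17.03.
Step 4 — H = 0.003434 - j0.0585.
Step 5 — Magnitude: |H| = 0.0586 (-24.6 dB); phase: φ = -86.6°.

|H| = 0.0586 (-24.6 dB), φ = -86.6°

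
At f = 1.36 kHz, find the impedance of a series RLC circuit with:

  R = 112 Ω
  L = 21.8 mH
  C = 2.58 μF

Step 1 — Angular frequency: ω = 2π·f = 2π·1360 = 8545 rad/s.
Step 2 — Component impedances:
  R: Z = R = 112 Ω
  L: Z = jωL = j·8545·0.0218 = 0 + j186.3 Ω
  C: Z = 1/(jωC) = -j/(ω·C) = 0 - j45.36 Ω
Step 3 — Series combination: Z_total = R + L + C = 112 + j140.9 Ω = 180∠51.5° Ω.

Z = 112 + j140.9 Ω = 180∠51.5° Ω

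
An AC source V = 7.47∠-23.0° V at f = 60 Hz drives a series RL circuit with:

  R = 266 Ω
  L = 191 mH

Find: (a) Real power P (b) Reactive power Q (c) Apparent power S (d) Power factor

Step 1 — Angular frequency: ω = 2π·f = 2π·60 = 377 rad/s.
Step 2 — Component impedances:
  R: Z = R = 266 Ω
  L: Z = jωL = j·377·0.191 = 0 + j72.01 Ω
Step 3 — Series combination: Z_total = R + L = 266 + j72.01 Ω = 275.6∠15.1° Ω.
Step 4 — Source phasor: V = 7.47∠-23.0° V = 6.876 - j2.919 V.
Step 5 — Current: I = V / Z = 0.02132 - j0.01674 A = 0.02711∠-38.1° A.
Step 6 — Complex power: S = V·I* = 0.1955 + j0.05291 VA.
Step 7 — Real power: P = Re(S) = 0.1955 W.
Step 8 — Reactive power: Q = Im(S) = 0.05291 VAR.
Step 9 — Apparent power: |S| = 0.2025 VA.
Step 10 — Power factor: PF = P/|S| = 0.9653 (lagging).

(a) P = 0.1955 W  (b) Q = 0.05291 VAR  (c) S = 0.2025 VA  (d) PF = 0.9653 (lagging)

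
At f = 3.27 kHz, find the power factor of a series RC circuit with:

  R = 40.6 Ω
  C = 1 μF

Step 1 — Angular frequency: ω = 2π·f = 2π·3270 = 2.055e+04 rad/s.
Step 2 — Component impedances:
  R: Z = R = 40.6 Ω
  C: Z = 1/(jωC) = -j/(ω·C) = 0 - j48.67 Ω
Step 3 — Series combination: Z_total = R + C = 40.6 - j48.67 Ω = 63.38∠-50.2° Ω.
Step 4 — Power factor: PF = cos(φ) = Re(Z)/|Z| = 40.6/63.38 = 0.6406.
Step 5 — Type: Im(Z) = -48.67 ⇒ leading (phase φ = -50.2°).

PF = 0.6406 (leading, φ = -50.2°)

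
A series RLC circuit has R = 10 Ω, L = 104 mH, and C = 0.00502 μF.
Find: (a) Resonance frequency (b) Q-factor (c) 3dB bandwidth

Step 1 — Resonance condition Im(Z)=0 gives ω₀ = 1/√(LC).
Step 2 — ω₀ = 1/√(0.104·5.02e-09) = 4.377e+04 rad/s.
Step 3 — f₀ = ω₀/(2π) = 6965 Hz.
Step 4 — Series Q: Q = ω₀L/R = 4.377e+04·0.104/10 = 455.2.
Step 5 — 3dB bandwidth: Δω = ω₀/Q = 96.15 rad/s; BW = Δω/(2π) = 15.3 Hz.

(a) f₀ = 6965 Hz  (b) Q = 455.2  (c) BW = 15.3 Hz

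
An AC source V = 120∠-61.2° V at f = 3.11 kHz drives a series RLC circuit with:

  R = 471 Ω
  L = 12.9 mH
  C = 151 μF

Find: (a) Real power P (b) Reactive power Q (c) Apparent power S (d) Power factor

Step 1 — Angular frequency: ω = 2π·f = 2π·3110 = 1.954e+04 rad/s.
Step 2 — Component impedances:
  R: Z = R = 471 Ω
  L: Z = jωL = j·1.954e+04·0.0129 = 0 + j252.1 Ω
  C: Z = 1/(jωC) = -j/(ω·C) = 0 - j0.3389 Ω
Step 3 — Series combination: Z_total = R + L + C = 471 + j251.7 Ω = 534.1∠28.1° Ω.
Step 4 — Source phasor: V = 120∠-61.2° V = 57.81 - j105.2 V.
Step 5 — Current: I = V / Z = 0.002654 - j0.2247 A = 0.2247∠-89.3° A.
Step 6 — Complex power: S = V·I* = 23.78 + j12.71 VA.
Step 7 — Real power: P = Re(S) = 23.78 W.
Step 8 — Reactive power: Q = Im(S) = 12.71 VAR.
Step 9 — Apparent power: |S| = 26.96 VA.
Step 10 — Power factor: PF = P/|S| = 0.8819 (lagging).

(a) P = 23.78 W  (b) Q = 12.71 VAR  (c) S = 26.96 VA  (d) PF = 0.8819 (lagging)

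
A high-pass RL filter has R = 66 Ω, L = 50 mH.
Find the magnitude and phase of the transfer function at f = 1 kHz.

Step 1 — Angular frequency: ω = 2π·1000 = 6283 rad/s.
Step 2 — Transfer function: H(jω) = jωL/(R + jωL).
Step 3 — Numerator jωL = j·314.2; denominator R + jωL = 66 + j314.2.
Step 4 — H = 0.9577 + j0.2012.
Step 5 — Magnitude: |H| = 0.9786 (-0.2 dB); phase: φ = 11.9°.

|H| = 0.9786 (-0.2 dB), φ = 11.9°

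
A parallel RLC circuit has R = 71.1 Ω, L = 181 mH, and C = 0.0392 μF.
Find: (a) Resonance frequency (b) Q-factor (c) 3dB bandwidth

Step 1 — Resonance: ω₀ = 1/√(LC) = 1/√(0.181·3.92e-08) = 1.187e+04 rad/s.
Step 2 — f₀ = ω₀/(2π) = 1889 Hz.
Step 3 — Parallel Q: Q = R/(ω₀L) = 71.1/(1.187e+04·0.181) = 0.03309.
Step 4 — Bandwidth: Δω = ω₀/Q = 3.588e+05 rad/s; BW = Δω/(2π) = 5.71e+04 Hz.

(a) f₀ = 1889 Hz  (b) Q = 0.03309  (c) BW = 5.71e+04 Hz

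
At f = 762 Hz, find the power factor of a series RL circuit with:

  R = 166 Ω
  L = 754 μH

Step 1 — Angular frequency: ω = 2π·f = 2π·762 = 4788 rad/s.
Step 2 — Component impedances:
  R: Z = R = 166 Ω
  L: Z = jωL = j·4788·0.000754 = 0 + j3.61 Ω
Step 3 — Series combination: Z_total = R + L = 166 + j3.61 Ω = 166∠1.2° Ω.
Step 4 — Power factor: PF = cos(φ) = Re(Z)/|Z| = 166/166.04 = 0.9998.
Step 5 — Type: Im(Z) = 3.61 ⇒ lagging (phase φ = 1.2°).

PF = 0.9998 (lagging, φ = 1.2°)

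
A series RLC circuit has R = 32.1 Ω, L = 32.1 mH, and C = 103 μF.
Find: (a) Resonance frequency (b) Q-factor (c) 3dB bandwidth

Step 1 — Resonance: ω₀ = 1/√(LC) = 1/√(0.0321·0.000103) = 550 rad/s.
Step 2 — f₀ = ω₀/(2π) = 87.53 Hz.
Step 3 — Series Q: Q = ω₀L/R = 550·0.0321/32.1 = 0.55.
Step 4 — Bandwidth: Δω = ω₀/Q = 1000 rad/s; BW = Δω/(2π) = 159.2 Hz.

(a) f₀ = 87.53 Hz  (b) Q = 0.55  (c) BW = 159.2 Hz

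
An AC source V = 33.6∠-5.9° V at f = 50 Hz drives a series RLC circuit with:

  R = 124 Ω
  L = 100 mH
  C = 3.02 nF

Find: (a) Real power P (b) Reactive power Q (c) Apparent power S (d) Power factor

Step 1 — Angular frequency: ω = 2π·f = 2π·50 = 314.2 rad/s.
Step 2 — Component impedances:
  R: Z = R = 124 Ω
  L: Z = jωL = j·314.2·0.1 = 0 + j31.42 Ω
  C: Z = 1/(jωC) = -j/(ω·C) = 0 - j1.054e+06 Ω
Step 3 — Series combination: Z_total = R + L + C = 124 - j1.054e+06 Ω = 1.054e+06∠-90.0° Ω.
Step 4 — Source phasor: V = 33.6∠-5.9° V = 33.42 - j3.454 V.
Step 5 — Current: I = V / Z = 3.281e-06 + j3.171e-05 A = 3.188e-05∠84.1° A.
Step 6 — Complex power: S = V·I* = 1.26e-07 - j0.001071 VA.
Step 7 — Real power: P = Re(S) = 1.26e-07 W.
Step 8 — Reactive power: Q = Im(S) = -0.001071 VAR.
Step 9 — Apparent power: |S| = 0.001071 VA.
Step 10 — Power factor: PF = P/|S| = 0.0001176 (leading).

(a) P = 1.26e-07 W  (b) Q = -0.001071 VAR  (c) S = 0.001071 VA  (d) PF = 0.0001176 (leading)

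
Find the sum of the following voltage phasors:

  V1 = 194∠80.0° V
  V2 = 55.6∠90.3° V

Step 1 — Convert each phasor to rectangular form:
  V1 = 194·(cos(80.0°) + j·sin(80.0°)) = 33.69 + j191.1 V
  V2 = 55.6·(cos(90.3°) + j·sin(90.3°)) = -0.2911 + j55.6 V
Step 2 — Sum components: V_total = 33.4 + j246.7 V.
Step 3 — Convert to polar: |V_total| = 248.9 V, ∠V_total = 82.3°.

V_total = 248.9∠82.3° V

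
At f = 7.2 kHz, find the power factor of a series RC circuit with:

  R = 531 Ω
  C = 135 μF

Step 1 — Angular frequency: ω = 2π·f = 2π·7200 = 4.524e+04 rad/s.
Step 2 — Component impedances:
  R: Z = R = 531 Ω
  C: Z = 1/(jωC) = -j/(ω·C) = 0 - j0.1637 Ω
Step 3 — Series combination: Z_total = R + C = 531 - j0.1637 Ω = 531∠-0.0° Ω.
Step 4 — Power factor: PF = cos(φ) = Re(Z)/|Z| = 531/531 = 1.
Step 5 — Type: Im(Z) = -0.1637 ⇒ leading (phase φ = -0.0°).

PF = 1 (leading, φ = -0.0°)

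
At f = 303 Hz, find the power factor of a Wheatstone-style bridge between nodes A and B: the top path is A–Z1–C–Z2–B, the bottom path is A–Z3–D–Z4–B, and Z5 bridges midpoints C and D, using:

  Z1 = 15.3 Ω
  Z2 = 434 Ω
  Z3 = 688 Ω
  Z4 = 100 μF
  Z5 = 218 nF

Step 1 — Angular frequency: ω = 2π·f = 2π·303 = 1904 rad/s.
Step 2 — Component impedances:
  Z1: Z = R = 15.3 Ω
  Z2: Z = R = 434 Ω
  Z3: Z = R = 688 Ω
  Z4: Z = 1/(jωC) = -j/(ω·C) = 0 - j5.253 Ω
  Z5: Z = 1/(jωC) = -j/(ω·C) = 0 - j2409 Ω
Step 3 — Bridge requires nodal analysis (the Z5 bridge couples midpoints C and D, so the two paths cannot be reduced to a simple series/parallel combination). Setting node B to ground and injecting 1 A at node A, the 3-node admittance system at A, C, D solves to V_A = Z_AB = 268.9 - j29.08 Ω = 270.5∠-6.2° Ω.
Step 4 — Power factor: PF = cos(φ) = Re(Z)/|Z| = 268.94/270.51 = 0.9942.
Step 5 — Type: Im(Z) = -29.08 ⇒ leading (phase φ = -6.2°).

PF = 0.9942 (leading, φ = -6.2°)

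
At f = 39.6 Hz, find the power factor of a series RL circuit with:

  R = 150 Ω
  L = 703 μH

Step 1 — Angular frequency: ω = 2π·f = 2π·39.6 = 248.8 rad/s.
Step 2 — Component impedances:
  R: Z = R = 150 Ω
  L: Z = jωL = j·248.8·0.000703 = 0 + j0.1749 Ω
Step 3 — Series combination: Z_total = R + L = 150 + j0.1749 Ω = 150∠0.1° Ω.
Step 4 — Power factor: PF = cos(φ) = Re(Z)/|Z| = 150/150 = 1.
Step 5 — Type: Im(Z) = 0.1749 ⇒ lagging (phase φ = 0.1°).

PF = 1 (lagging, φ = 0.1°)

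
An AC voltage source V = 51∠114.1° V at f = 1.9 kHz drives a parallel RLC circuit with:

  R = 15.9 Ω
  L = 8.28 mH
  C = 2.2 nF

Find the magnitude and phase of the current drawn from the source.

Step 1 — Angular frequency: ω = 2π·f = 2π·1900 = 1.194e+04 rad/s.
Step 2 — Component impedances:
  R: Z = R = 15.9 Ω
  L: Z = jωL = j·1.194e+04·0.00828 = 0 + j98.85 Ω
  C: Z = 1/(jωC) = -j/(ω·C) = 0 - j3.808e+04 Ω
Step 3 — Parallel combination: 1/Z_total = 1/R + 1/L + 1/C; Z_total = 15.5 + j2.487 Ω = 15.7∠9.1° Ω.
Step 4 — Source phasor: V = 51∠114.1° V = -20.82 + j46.55 V.
Step 5 — Ohm's law: I = V / Z_total = (-20.82 + j46.55) / (15.5 + j2.487) = -0.84 + j3.138 A.
Step 6 — Convert to polar: |I| = 3.249 A, ∠I = 105.0°.

I = 3.249∠105.0° A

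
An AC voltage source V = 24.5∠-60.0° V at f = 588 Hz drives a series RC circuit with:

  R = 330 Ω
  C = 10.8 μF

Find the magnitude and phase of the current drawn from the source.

Step 1 — Angular frequency: ω = 2π·f = 2π·588 = 3695 rad/s.
Step 2 — Component impedances:
  R: Z = R = 330 Ω
  C: Z = 1/(jωC) = -j/(ω·C) = 0 - j25.06 Ω
Step 3 — Series combination: Z_total = R + C = 330 - j25.06 Ω = 331∠-4.3° Ω.
Step 4 — Source phasor: V = 24.5∠-60.0° V = 12.25 - j21.22 V.
Step 5 — Ohm's law: I = V / Z_total = (12.25 - j21.22) / (330 - j25.06) = 0.04176 - j0.06112 A.
Step 6 — Convert to polar: |I| = 0.07403 A, ∠I = -55.7°.

I = 0.07403∠-55.7° A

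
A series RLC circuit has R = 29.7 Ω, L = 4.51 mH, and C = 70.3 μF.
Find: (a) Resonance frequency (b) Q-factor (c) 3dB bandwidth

Step 1 — Resonance condition Im(Z)=0 gives ω₀ = 1/√(LC).
Step 2 — ω₀ = 1/√(0.00451·7.03e-05) = 1776 rad/s.
Step 3 — f₀ = ω₀/(2π) = 282.7 Hz.
Step 4 — Series Q: Q = ω₀L/R = 1776·0.00451/29.7 = 0.2697.
Step 5 — 3dB bandwidth: Δω = ω₀/Q = 6585 rad/s; BW = Δω/(2π) = 1048 Hz.

(a) f₀ = 282.7 Hz  (b) Q = 0.2697  (c) BW = 1048 Hz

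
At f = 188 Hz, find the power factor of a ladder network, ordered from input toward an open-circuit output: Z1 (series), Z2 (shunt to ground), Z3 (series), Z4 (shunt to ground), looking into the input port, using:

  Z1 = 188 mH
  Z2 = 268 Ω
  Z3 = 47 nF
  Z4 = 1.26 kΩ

Step 1 — Angular frequency: ω = 2π·f = 2π·188 = 1181 rad/s.
Step 2 — Component impedances:
  Z1: Z = jωL = j·1181·0.188 = 0 + j222.1 Ω
  Z2: Z = R = 268 Ω
  Z3: Z = 1/(jωC) = -j/(ω·C) = 0 - j1.801e+04 Ω
  Z4: Z = R = 1260 Ω
Step 3 — Ladder network (open output): work backward from the far end, alternating series and parallel combinations. Z_in = 267.7 + j218.1 Ω = 345.3∠39.2° Ω.
Step 4 — Power factor: PF = cos(φ) = Re(Z)/|Z| = 267.66/345.28 = 0.7752.
Step 5 — Type: Im(Z) = 218.1 ⇒ lagging (phase φ = 39.2°).

PF = 0.7752 (lagging, φ = 39.2°)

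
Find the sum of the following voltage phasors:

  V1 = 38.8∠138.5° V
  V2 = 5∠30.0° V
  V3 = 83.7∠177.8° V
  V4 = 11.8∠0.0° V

Step 1 — Convert each phasor to rectangular form:
  V1 = 38.8·(cos(138.5°) + j·sin(138.5°)) = -29.06 + j25.71 V
  V2 = 5·(cos(30.0°) + j·sin(30.0°)) = 4.33 + j2.5 V
  V3 = 83.7·(cos(177.8°) + j·sin(177.8°)) = -83.64 + j3.213 V
  V4 = 11.8·(cos(0.0°) + j·sin(0.0°)) = 11.8 V
Step 2 — Sum components: V_total = -96.57 + j31.42 V.
Step 3 — Convert to polar: |V_total| = 101.6 V, ∠V_total = 162.0°.

V_total = 101.6∠162.0° V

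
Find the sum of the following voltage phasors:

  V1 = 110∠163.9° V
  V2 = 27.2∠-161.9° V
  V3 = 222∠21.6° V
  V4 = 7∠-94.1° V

Step 1 — Convert each phasor to rectangular form:
  V1 = 110·(cos(163.9°) + j·sin(163.9°)) = -105.7 + j30.5 V
  V2 = 27.2·(cos(-161.9°) + j·sin(-161.9°)) = -25.85 - j8.45 V
  V3 = 222·(cos(21.6°) + j·sin(21.6°)) = 206.4 + j81.72 V
  V4 = 7·(cos(-94.1°) + j·sin(-94.1°)) = -0.5005 - j6.982 V
Step 2 — Sum components: V_total = 74.37 + j96.8 V.
Step 3 — Convert to polar: |V_total| = 122.1 V, ∠V_total = 52.5°.

V_total = 122.1∠52.5° V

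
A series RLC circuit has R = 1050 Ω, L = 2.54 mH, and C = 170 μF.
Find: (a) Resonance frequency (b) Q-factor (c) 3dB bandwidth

Step 1 — Resonance: ω₀ = 1/√(LC) = 1/√(0.00254·0.00017) = 1522 rad/s.
Step 2 — f₀ = ω₀/(2π) = 242.2 Hz.
Step 3 — Series Q: Q = ω₀L/R = 1522·0.00254/1050 = 0.003681.
Step 4 — Bandwidth: Δω = ω₀/Q = 4.134e+05 rad/s; BW = Δω/(2π) = 6.579e+04 Hz.

(a) f₀ = 242.2 Hz  (b) Q = 0.003681  (c) BW = 6.579e+04 Hz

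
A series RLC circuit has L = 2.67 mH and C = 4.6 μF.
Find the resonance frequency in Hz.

Step 1 — Resonance condition Im(Z)=0 gives ω₀ = 1/√(LC).
Step 2 — ω₀ = 1/√(0.00267·4.6e-06) = 9023 rad/s.
Step 3 — f₀ = ω₀/(2π) = 1436 Hz.

f₀ = 1436 Hz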